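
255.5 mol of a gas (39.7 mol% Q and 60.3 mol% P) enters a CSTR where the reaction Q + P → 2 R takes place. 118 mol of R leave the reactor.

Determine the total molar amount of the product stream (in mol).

256 mol

For R: n = n₀ + 2ξ → 118 = 0 + 2ξ, giving ξ = 59 mol.
Outlet amounts (n = n₀ + ν ξ):
  Q: 101.4 − 1(59) = 42.43
  P: 154.1 − 1(59) = 95.07
  R: 0 + 2(59) = 118
Total out = 42.43 + 95.07 + 118 = 255.5 mol.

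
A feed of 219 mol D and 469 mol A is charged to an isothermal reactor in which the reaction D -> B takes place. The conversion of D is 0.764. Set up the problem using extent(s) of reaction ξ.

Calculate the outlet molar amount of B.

167 mol

D reacted = 0.764 × 219 = 167.3 mol; ν_D = −1, so ξ = 167.3/1 = 167.3 mol.
Outlet amounts (n = n₀ + ν ξ):
  D: 219 − 1(167.3) = 51.68
  B: 0 + 1(167.3) = 167.3
  A: 469 (inert)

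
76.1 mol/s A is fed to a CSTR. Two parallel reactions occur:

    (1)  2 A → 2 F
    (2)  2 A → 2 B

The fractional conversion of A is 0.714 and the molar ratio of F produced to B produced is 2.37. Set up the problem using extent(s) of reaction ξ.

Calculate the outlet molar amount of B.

Conversion of A: A consumed = 0.714 × 76.1 = 54.34 mol/s = 2ξ₁ + 2ξ₂.
Selectivity: 2ξ₁ / (2ξ₂) = 2.37 → ξ₁ = 2.37 ξ₂.
Substitute: (2·2.37 + 2) ξ₂ = 54.34 → ξ₂ = 8.062 mol/s, ξ₁ = 19.11 mol/s.
Outlet amounts (n = n₀ + Σ ν·ξ):
  A: 76.1 − 2(19.11) − 2(8.062) = 21.76
  F: 0 + 2(19.11) = 38.21
  B: 0 + 2(8.062) = 16.12

16.1 mol/s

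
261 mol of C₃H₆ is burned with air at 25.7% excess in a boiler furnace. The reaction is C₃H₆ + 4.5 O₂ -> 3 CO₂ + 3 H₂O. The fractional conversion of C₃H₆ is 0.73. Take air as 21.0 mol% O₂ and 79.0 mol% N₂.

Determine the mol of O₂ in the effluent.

Stoichiometric O₂ = 4.5 × 261 = 1174 mol; O₂ fed = 1174 × 1.257 = 1476 mol.
N₂ fed = 1476 × 79/21 = 5554 mol.
Fuel reacted = 0.73 × 261 → ξ = 190.5 mol.
Outlet (n = n₀ + ν ξ):
  C₃H₆: 261 − 1(190.5) = 70.47
  O₂: 1476 − 4.5(190.5) = 619
  N₂: 5554 (inert)
  CO₂: 0 + 3(190.5) = 571.6
  H₂O: 0 + 3(190.5) = 571.6

619 mol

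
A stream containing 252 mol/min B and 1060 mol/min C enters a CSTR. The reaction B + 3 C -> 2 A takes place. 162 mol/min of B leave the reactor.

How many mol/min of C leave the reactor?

790 mol/min

For B: n = n₀ − 1ξ → 162 = 252 − 1ξ, giving ξ = 90 mol/min.
Outlet amounts (n = n₀ + ν ξ):
  B: 252 − 1(90) = 162
  C: 1060 − 3(90) = 790
  A: 0 + 2(90) = 180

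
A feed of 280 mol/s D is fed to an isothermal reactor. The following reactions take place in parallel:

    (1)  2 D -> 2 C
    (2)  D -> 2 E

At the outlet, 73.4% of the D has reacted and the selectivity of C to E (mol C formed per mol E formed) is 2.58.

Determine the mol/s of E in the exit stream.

66.7 mol/s

Conversion of D: D consumed = 0.734 × 280 = 205.5 mol/s = 2ξ₁ + 1ξ₂.
Selectivity: 2ξ₁ / (2ξ₂) = 2.58 → ξ₁ = 2.58 ξ₂.
Substitute: (2·2.58 + 1) ξ₂ = 205.5 → ξ₂ = 33.36 mol/s, ξ₁ = 86.08 mol/s.
Outlet amounts (n = n₀ + Σ ν·ξ):
  D: 280 − 2(86.08) − 1(33.36) = 74.48
  C: 0 + 2(86.08) = 172.2
  E: 0 + 2(33.36) = 66.73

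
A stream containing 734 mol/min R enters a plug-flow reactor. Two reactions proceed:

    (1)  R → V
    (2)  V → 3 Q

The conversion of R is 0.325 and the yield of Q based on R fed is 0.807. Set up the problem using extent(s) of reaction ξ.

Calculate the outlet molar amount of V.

Conversion of R: R consumed = 1ξ₁ = 0.325 × 734 → ξ₁ = 238.6 mol/min.
Yield of Q: 3ξ₂ / 734 = 0.807 → ξ₂ = 197.4 mol/min.
Outlet amounts (n = n₀ + Σ ν·ξ):
  R: 734 − 1(238.6) = 495.4
  V: 0 + 1(238.6) − 1(197.4) = 41.1
  Q: 0 + 3(197.4) = 592.3

41.1 mol/min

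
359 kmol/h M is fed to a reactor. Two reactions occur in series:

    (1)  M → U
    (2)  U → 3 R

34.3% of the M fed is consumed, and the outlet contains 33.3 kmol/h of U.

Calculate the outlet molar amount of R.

270 kmol/h

Conversion of M: M consumed = 1ξ₁ = 0.343 × 359 → ξ₁ = 123.1 kmol/h.
U balance: n_U = 0 + 1ξ₁ − 1ξ₂ = 33.3 → ξ₂ = (1·123.1 − 33.3)/1 = 89.84 kmol/h.
Outlet amounts (n = n₀ + Σ ν·ξ):
  M: 359 − 1(123.1) = 235.9
  U: 0 + 1(123.1) − 1(89.84) = 33.3
  R: 0 + 3(89.84) = 269.5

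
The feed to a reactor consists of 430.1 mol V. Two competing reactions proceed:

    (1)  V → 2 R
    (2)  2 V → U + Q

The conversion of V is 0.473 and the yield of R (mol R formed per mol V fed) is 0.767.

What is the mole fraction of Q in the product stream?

0.0323

Yield of R: 2ξ₁ / 430.1 = 0.767 → ξ₁ = 164.9 mol.
Conversion of V: 1ξ₁ + 2ξ₂ = 0.473 × 430.1 = 203.4 → ξ₂ = 19.25 mol.
Outlet amounts (n = n₀ + Σ ν·ξ):
  V: 430.1 − 1(164.9) − 2(19.25) = 226.7
  R: 0 + 2(164.9) = 329.9
  U: 0 + 1(19.25) = 19.25
  Q: 0 + 1(19.25) = 19.25
Total out = 595 mol; y_Q = 19.25 / 595 = 0.03235.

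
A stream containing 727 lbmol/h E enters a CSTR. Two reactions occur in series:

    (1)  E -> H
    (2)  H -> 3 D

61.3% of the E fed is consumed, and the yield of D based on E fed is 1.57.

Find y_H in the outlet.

Conversion of E: E consumed = 1ξ₁ = 0.613 × 727 → ξ₁ = 445.7 lbmol/h.
Yield of D: 3ξ₂ / 727 = 1.57 → ξ₂ = 380.5 lbmol/h.
Outlet amounts (n = n₀ + Σ ν·ξ):
  E: 727 − 1(445.7) = 281.3
  H: 0 + 1(445.7) − 1(380.5) = 65.19
  D: 0 + 3(380.5) = 1141
Total out = 1488 lbmol/h; y_H = 65.19 / 1488 = 0.04381.

0.0438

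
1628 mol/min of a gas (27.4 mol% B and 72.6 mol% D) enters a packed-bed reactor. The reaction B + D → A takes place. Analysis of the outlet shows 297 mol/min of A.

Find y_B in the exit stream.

0.112

For A: n = n₀ + 1ξ → 297 = 0 + 1ξ, giving ξ = 297 mol/min.
Outlet amounts (n = n₀ + ν ξ):
  B: 446.1 − 1(297) = 149.1
  D: 1182 − 1(297) = 884.9
  A: 0 + 1(297) = 297
Total out = 1331 mol/min; y_B = 149.1 / 1331 = 0.112.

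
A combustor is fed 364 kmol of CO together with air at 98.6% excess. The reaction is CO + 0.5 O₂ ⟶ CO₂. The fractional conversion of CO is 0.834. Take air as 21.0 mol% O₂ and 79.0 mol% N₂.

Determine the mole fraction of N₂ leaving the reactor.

0.703

Stoichiometric O₂ = 0.5 × 364 = 182 kmol; O₂ fed = 182 × 1.986 = 361.5 kmol.
N₂ fed = 361.5 × 79/21 = 1360 kmol.
Fuel reacted = 0.834 × 364 → ξ = 303.6 kmol.
Outlet (n = n₀ + ν ξ):
  CO: 364 − 1(303.6) = 60.42
  O₂: 361.5 − 0.5(303.6) = 209.7
  N₂: 1360 (inert)
  CO₂: 0 + 1(303.6) = 303.6
Total out = 1933 kmol; y_N₂ = 1360 / 1933 = 0.7033.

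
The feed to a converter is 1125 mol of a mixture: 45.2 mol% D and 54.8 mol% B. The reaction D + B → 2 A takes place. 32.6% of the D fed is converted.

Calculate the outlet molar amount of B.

451 mol

D reacted = 0.326 × 508.5 = 165.8 mol; ν_D = −1, so ξ = 165.8/1 = 165.8 mol.
Outlet amounts (n = n₀ + ν ξ):
  D: 508.5 − 1(165.8) = 342.7
  B: 616.5 − 1(165.8) = 450.7
  A: 0 + 2(165.8) = 331.5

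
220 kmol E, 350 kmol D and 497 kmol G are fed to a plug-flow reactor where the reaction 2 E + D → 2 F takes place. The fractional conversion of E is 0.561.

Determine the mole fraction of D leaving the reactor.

0.287

E reacted = 0.561 × 220 = 123.4 kmol; ν_E = −2, so ξ = 123.4/2 = 61.71 kmol.
Outlet amounts (n = n₀ + ν ξ):
  E: 220 − 2(61.71) = 96.58
  D: 350 − 1(61.71) = 288.3
  F: 0 + 2(61.71) = 123.4
  G: 497 (inert)
Total out = 1005 kmol; y_D = 288.3 / 1005 = 0.2868.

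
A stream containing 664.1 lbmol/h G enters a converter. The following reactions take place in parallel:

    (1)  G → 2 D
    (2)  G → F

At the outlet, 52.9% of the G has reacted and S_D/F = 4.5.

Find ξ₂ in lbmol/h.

ξ₂ = 108 lbmol/h

Conversion of G: G consumed = 0.529 × 664.1 = 351.3 lbmol/h = 1ξ₁ + 1ξ₂.
Selectivity: 2ξ₁ / (1ξ₂) = 4.5 → ξ₁ = 2.25 ξ₂.
Substitute: (1·2.25 + 1) ξ₂ = 351.3 → ξ₂ = 108.1 lbmol/h, ξ₁ = 243.2 lbmol/h.
Outlet amounts (n = n₀ + Σ ν·ξ):
  G: 664.1 − 1(243.2) − 1(108.1) = 312.8
  D: 0 + 2(243.2) = 486.4
  F: 0 + 1(108.1) = 108.1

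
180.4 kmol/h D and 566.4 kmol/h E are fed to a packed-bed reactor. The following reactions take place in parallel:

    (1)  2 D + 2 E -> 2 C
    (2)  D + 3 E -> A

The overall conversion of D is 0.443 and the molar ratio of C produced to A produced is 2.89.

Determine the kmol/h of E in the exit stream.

445 kmol/h

Conversion of D: D consumed = 0.443 × 180.4 = 79.92 kmol/h = 2ξ₁ + 1ξ₂.
Selectivity: 2ξ₁ / (1ξ₂) = 2.89 → ξ₁ = 1.445 ξ₂.
Substitute: (2·1.445 + 1) ξ₂ = 79.92 → ξ₂ = 20.54 kmol/h, ξ₁ = 29.69 kmol/h.
Outlet amounts (n = n₀ + Σ ν·ξ):
  D: 180.4 − 2(29.69) − 1(20.54) = 100.5
  E: 566.4 − 2(29.69) − 3(20.54) = 445.4
  C: 0 + 2(29.69) = 59.37
  A: 0 + 1(20.54) = 20.54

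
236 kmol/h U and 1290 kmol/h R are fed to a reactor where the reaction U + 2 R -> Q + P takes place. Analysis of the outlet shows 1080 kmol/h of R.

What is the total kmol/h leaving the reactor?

1420 kmol/h

For R: n = n₀ − 2ξ → 1080 = 1290 − 2ξ, giving ξ = 105 kmol/h.
Outlet amounts (n = n₀ + ν ξ):
  U: 236 − 1(105) = 131
  R: 1290 − 2(105) = 1080
  Q: 0 + 1(105) = 105
  P: 0 + 1(105) = 105
Total out = 131 + 1080 + 105 + 105 = 1421 kmol/h.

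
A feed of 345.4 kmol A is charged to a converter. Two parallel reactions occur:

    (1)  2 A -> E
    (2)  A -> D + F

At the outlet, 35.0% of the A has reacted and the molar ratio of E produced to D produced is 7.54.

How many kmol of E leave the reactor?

Conversion of A: A consumed = 0.35 × 345.4 = 120.9 kmol = 2ξ₁ + 1ξ₂.
Selectivity: 1ξ₁ / (1ξ₂) = 7.54 → ξ₁ = 7.54 ξ₂.
Substitute: (2·7.54 + 1) ξ₂ = 120.9 → ξ₂ = 7.518 kmol, ξ₁ = 56.69 kmol.
Outlet amounts (n = n₀ + Σ ν·ξ):
  A: 345.4 − 2(56.69) − 1(7.518) = 224.5
  E: 0 + 1(56.69) = 56.69
  D: 0 + 1(7.518) = 7.518
  F: 0 + 1(7.518) = 7.518

56.7 kmol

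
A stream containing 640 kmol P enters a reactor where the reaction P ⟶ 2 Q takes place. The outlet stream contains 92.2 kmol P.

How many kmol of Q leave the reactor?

For P: n = n₀ − 1ξ → 92.2 = 640 − 1ξ, giving ξ = 547.8 kmol.
Outlet amounts (n = n₀ + ν ξ):
  P: 640 − 1(547.8) = 92.2
  Q: 0 + 2(547.8) = 1096

1100 kmol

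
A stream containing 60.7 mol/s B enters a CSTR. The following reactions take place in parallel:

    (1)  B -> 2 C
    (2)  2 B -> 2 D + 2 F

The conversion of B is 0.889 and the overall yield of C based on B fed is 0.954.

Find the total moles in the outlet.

Yield of C: 2ξ₁ / 60.7 = 0.954 → ξ₁ = 28.95 mol/s.
Conversion of B: 1ξ₁ + 2ξ₂ = 0.889 × 60.7 = 53.96 → ξ₂ = 12.5 mol/s.
Outlet amounts (n = n₀ + Σ ν·ξ):
  B: 60.7 − 1(28.95) − 2(12.5) = 6.738
  C: 0 + 2(28.95) = 57.91
  D: 0 + 2(12.5) = 25.01
  F: 0 + 2(12.5) = 25.01
Total out = 6.738 + 57.91 + 25.01 + 25.01 = 114.7 mol/s.

115 mol/s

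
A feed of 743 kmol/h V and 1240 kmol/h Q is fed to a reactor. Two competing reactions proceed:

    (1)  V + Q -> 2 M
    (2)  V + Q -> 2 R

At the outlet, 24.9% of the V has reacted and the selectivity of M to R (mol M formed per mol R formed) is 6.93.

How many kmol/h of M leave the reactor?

Conversion of V: V consumed = 0.249 × 743 = 185 kmol/h = 1ξ₁ + 1ξ₂.
Selectivity: 2ξ₁ / (2ξ₂) = 6.93 → ξ₁ = 6.93 ξ₂.
Substitute: (1·6.93 + 1) ξ₂ = 185 → ξ₂ = 23.33 kmol/h, ξ₁ = 161.7 kmol/h.
Outlet amounts (n = n₀ + Σ ν·ξ):
  V: 743 − 1(161.7) − 1(23.33) = 558
  Q: 1240 − 1(161.7) − 1(23.33) = 1055
  M: 0 + 2(161.7) = 323.4
  R: 0 + 2(23.33) = 46.66

323 kmol/h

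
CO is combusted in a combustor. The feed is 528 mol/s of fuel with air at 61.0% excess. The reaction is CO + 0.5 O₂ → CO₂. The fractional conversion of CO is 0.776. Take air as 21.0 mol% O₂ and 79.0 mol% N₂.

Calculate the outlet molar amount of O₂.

Stoichiometric O₂ = 0.5 × 528 = 264 mol/s; O₂ fed = 264 × 1.610 = 425 mol/s.
N₂ fed = 425 × 79/21 = 1599 mol/s.
Fuel reacted = 0.776 × 528 → ξ = 409.7 mol/s.
Outlet (n = n₀ + ν ξ):
  CO: 528 − 1(409.7) = 118.3
  O₂: 425 − 0.5(409.7) = 220.2
  N₂: 1599 (inert)
  CO₂: 0 + 1(409.7) = 409.7

220 mol/s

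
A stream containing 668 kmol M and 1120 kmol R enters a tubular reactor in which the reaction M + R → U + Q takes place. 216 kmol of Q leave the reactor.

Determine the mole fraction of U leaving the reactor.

For Q: n = n₀ + 1ξ → 216 = 0 + 1ξ, giving ξ = 216 kmol.
Outlet amounts (n = n₀ + ν ξ):
  M: 668 − 1(216) = 452
  R: 1120 − 1(216) = 904
  U: 0 + 1(216) = 216
  Q: 0 + 1(216) = 216
Total out = 1788 kmol; y_U = 216 / 1788 = 0.1208.

0.121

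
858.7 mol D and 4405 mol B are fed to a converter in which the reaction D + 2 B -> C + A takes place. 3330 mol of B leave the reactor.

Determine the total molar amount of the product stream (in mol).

4730 mol

For B: n = n₀ − 2ξ → 3330 = 4405 − 2ξ, giving ξ = 537.5 mol.
Outlet amounts (n = n₀ + ν ξ):
  D: 858.7 − 1(537.5) = 321.2
  B: 4405 − 2(537.5) = 3330
  C: 0 + 1(537.5) = 537.5
  A: 0 + 1(537.5) = 537.5
Total out = 321.2 + 3330 + 537.5 + 537.5 = 4726 mol.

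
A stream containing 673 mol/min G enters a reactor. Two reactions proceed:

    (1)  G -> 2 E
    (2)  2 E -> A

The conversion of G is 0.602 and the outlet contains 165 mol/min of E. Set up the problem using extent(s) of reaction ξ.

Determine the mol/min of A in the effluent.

323 mol/min

Conversion of G: G consumed = 1ξ₁ = 0.602 × 673 → ξ₁ = 405.1 mol/min.
E balance: n_E = 0 + 2ξ₁ − 2ξ₂ = 165 → ξ₂ = (2·405.1 − 165)/2 = 322.6 mol/min.
Outlet amounts (n = n₀ + Σ ν·ξ):
  G: 673 − 1(405.1) = 267.9
  E: 0 + 2(405.1) − 2(322.6) = 165
  A: 0 + 1(322.6) = 322.6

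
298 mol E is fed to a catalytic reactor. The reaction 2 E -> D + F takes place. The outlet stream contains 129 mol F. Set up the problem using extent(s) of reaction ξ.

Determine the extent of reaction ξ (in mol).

For F: n = n₀ + 1ξ → 129 = 0 + 1ξ, giving ξ = 129 mol.
Outlet amounts (n = n₀ + ν ξ):
  E: 298 − 2(129) = 40
  D: 0 + 1(129) = 129
  F: 0 + 1(129) = 129

ξ = 129 mol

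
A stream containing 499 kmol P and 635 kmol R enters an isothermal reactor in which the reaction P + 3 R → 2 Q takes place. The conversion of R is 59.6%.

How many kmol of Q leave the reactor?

252 kmol

R reacted = 0.596 × 635 = 378.5 kmol; ν_R = −3, so ξ = 378.5/3 = 126.2 kmol.
Outlet amounts (n = n₀ + ν ξ):
  P: 499 − 1(126.2) = 372.8
  R: 635 − 3(126.2) = 256.5
  Q: 0 + 2(126.2) = 252.3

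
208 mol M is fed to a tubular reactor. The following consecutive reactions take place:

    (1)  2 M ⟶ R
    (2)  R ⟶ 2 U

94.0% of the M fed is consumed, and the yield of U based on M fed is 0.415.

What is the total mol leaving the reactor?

153 mol

Conversion of M: M consumed = 2ξ₁ = 0.94 × 208 → ξ₁ = 97.76 mol.
Yield of U: 2ξ₂ / 208 = 0.415 → ξ₂ = 43.16 mol.
Outlet amounts (n = n₀ + Σ ν·ξ):
  M: 208 − 2(97.76) = 12.48
  R: 0 + 1(97.76) − 1(43.16) = 54.6
  U: 0 + 2(43.16) = 86.32
Total out = 12.48 + 54.6 + 86.32 = 153.4 mol.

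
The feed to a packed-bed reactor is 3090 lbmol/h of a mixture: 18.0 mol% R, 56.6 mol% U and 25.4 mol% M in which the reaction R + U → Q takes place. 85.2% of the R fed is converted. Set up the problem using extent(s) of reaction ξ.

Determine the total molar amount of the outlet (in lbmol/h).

2620 lbmol/h

R reacted = 0.852 × 556.2 = 473.9 lbmol/h; ν_R = −1, so ξ = 473.9/1 = 473.9 lbmol/h.
Outlet amounts (n = n₀ + ν ξ):
  R: 556.2 − 1(473.9) = 82.32
  U: 1749 − 1(473.9) = 1275
  Q: 0 + 1(473.9) = 473.9
  M: 784.9 (inert)
Total out = 82.32 + 1275 + 473.9 + 784.9 = 2616 lbmol/h.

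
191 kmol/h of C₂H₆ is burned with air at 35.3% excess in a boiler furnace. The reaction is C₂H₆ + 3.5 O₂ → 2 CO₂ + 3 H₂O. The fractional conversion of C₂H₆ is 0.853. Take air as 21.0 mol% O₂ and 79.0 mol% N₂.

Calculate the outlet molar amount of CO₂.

Stoichiometric O₂ = 3.5 × 191 = 668.5 kmol/h; O₂ fed = 668.5 × 1.353 = 904.5 kmol/h.
N₂ fed = 904.5 × 79/21 = 3403 kmol/h.
Fuel reacted = 0.853 × 191 → ξ = 162.9 kmol/h.
Outlet (n = n₀ + ν ξ):
  C₂H₆: 191 − 1(162.9) = 28.08
  O₂: 904.5 − 3.5(162.9) = 334.2
  N₂: 3403 (inert)
  CO₂: 0 + 2(162.9) = 325.8
  H₂O: 0 + 3(162.9) = 488.8

326 kmol/h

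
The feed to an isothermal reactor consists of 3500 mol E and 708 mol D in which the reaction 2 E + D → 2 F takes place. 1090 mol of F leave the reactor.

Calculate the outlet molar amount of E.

2410 mol

For F: n = n₀ + 2ξ → 1090 = 0 + 2ξ, giving ξ = 545 mol.
Outlet amounts (n = n₀ + ν ξ):
  E: 3500 − 2(545) = 2410
  D: 708 − 1(545) = 163
  F: 0 + 2(545) = 1090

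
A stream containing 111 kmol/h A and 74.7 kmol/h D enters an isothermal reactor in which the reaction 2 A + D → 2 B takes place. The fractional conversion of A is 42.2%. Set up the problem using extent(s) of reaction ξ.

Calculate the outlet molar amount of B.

46.8 kmol/h

A reacted = 0.422 × 111 = 46.84 kmol/h; ν_A = −2, so ξ = 46.84/2 = 23.42 kmol/h.
Outlet amounts (n = n₀ + ν ξ):
  A: 111 − 2(23.42) = 64.16
  D: 74.7 − 1(23.42) = 51.28
  B: 0 + 2(23.42) = 46.84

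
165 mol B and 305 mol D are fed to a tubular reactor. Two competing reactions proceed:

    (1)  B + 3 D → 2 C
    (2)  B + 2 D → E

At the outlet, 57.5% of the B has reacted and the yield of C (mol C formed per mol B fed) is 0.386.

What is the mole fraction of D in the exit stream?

0.298

Yield of C: 2ξ₁ / 165 = 0.386 → ξ₁ = 31.85 mol.
Conversion of B: 1ξ₁ + 1ξ₂ = 0.575 × 165 = 94.87 → ξ₂ = 63.03 mol.
Outlet amounts (n = n₀ + Σ ν·ξ):
  B: 165 − 1(31.85) − 1(63.03) = 70.13
  D: 305 − 3(31.85) − 2(63.03) = 83.41
  C: 0 + 2(31.85) = 63.69
  E: 0 + 1(63.03) = 63.03
Total out = 280.3 mol; y_D = 83.41 / 280.3 = 0.2976.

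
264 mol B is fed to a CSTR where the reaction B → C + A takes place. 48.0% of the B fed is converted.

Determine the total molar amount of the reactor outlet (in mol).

391 mol

B reacted = 0.48 × 264 = 126.7 mol; ν_B = −1, so ξ = 126.7/1 = 126.7 mol.
Outlet amounts (n = n₀ + ν ξ):
  B: 264 − 1(126.7) = 137.3
  C: 0 + 1(126.7) = 126.7
  A: 0 + 1(126.7) = 126.7
Total out = 137.3 + 126.7 + 126.7 = 390.7 mol.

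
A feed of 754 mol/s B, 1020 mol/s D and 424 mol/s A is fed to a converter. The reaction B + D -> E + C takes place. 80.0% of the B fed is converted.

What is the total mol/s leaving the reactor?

B reacted = 0.8 × 754 = 603.2 mol/s; ν_B = −1, so ξ = 603.2/1 = 603.2 mol/s.
Outlet amounts (n = n₀ + ν ξ):
  B: 754 − 1(603.2) = 150.8
  D: 1020 − 1(603.2) = 416.8
  E: 0 + 1(603.2) = 603.2
  C: 0 + 1(603.2) = 603.2
  A: 424 (inert)
Total out = 150.8 + 416.8 + 603.2 + 603.2 + 424 = 2198 mol/s.

2200 mol/s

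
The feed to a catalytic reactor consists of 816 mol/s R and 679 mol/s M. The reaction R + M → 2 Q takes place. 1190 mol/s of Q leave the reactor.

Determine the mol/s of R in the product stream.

For Q: n = n₀ + 2ξ → 1190 = 0 + 2ξ, giving ξ = 595 mol/s.
Outlet amounts (n = n₀ + ν ξ):
  R: 816 − 1(595) = 221
  M: 679 − 1(595) = 84
  Q: 0 + 2(595) = 1190

221 mol/s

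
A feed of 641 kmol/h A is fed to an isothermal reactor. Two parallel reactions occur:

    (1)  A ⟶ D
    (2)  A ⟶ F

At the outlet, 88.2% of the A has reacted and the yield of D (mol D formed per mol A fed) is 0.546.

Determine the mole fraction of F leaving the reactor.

0.336

Yield of D: 1ξ₁ / 641 = 0.546 → ξ₁ = 350 kmol/h.
Conversion of A: 1ξ₁ + 1ξ₂ = 0.882 × 641 = 565.4 → ξ₂ = 215.4 kmol/h.
Outlet amounts (n = n₀ + Σ ν·ξ):
  A: 641 − 1(350) − 1(215.4) = 75.64
  D: 0 + 1(350) = 350
  F: 0 + 1(215.4) = 215.4
Total out = 641 kmol/h; y_F = 215.4 / 641 = 0.336.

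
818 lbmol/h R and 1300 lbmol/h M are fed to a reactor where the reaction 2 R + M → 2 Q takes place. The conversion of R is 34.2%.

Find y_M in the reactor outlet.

R reacted = 0.342 × 818 = 279.8 lbmol/h; ν_R = −2, so ξ = 279.8/2 = 139.9 lbmol/h.
Outlet amounts (n = n₀ + ν ξ):
  R: 818 − 2(139.9) = 538.2
  M: 1300 − 1(139.9) = 1160
  Q: 0 + 2(139.9) = 279.8
Total out = 1978 lbmol/h; y_M = 1160 / 1978 = 0.5865.

0.586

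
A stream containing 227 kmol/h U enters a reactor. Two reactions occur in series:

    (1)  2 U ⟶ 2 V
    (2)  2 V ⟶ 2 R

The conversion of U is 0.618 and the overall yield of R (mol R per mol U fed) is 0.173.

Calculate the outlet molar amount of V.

101 kmol/h

Conversion of U: U consumed = 2ξ₁ = 0.618 × 227 → ξ₁ = 70.14 kmol/h.
Yield of R: 2ξ₂ / 227 = 0.173 → ξ₂ = 19.64 kmol/h.
Outlet amounts (n = n₀ + Σ ν·ξ):
  U: 227 − 2(70.14) = 86.71
  V: 0 + 2(70.14) − 2(19.64) = 101
  R: 0 + 2(19.64) = 39.27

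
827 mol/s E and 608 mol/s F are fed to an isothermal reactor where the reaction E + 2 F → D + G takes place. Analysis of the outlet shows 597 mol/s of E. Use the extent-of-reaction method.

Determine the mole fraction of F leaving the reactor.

0.123

For E: n = n₀ − 1ξ → 597 = 827 − 1ξ, giving ξ = 230 mol/s.
Outlet amounts (n = n₀ + ν ξ):
  E: 827 − 1(230) = 597
  F: 608 − 2(230) = 148
  D: 0 + 1(230) = 230
  G: 0 + 1(230) = 230
Total out = 1205 mol/s; y_F = 148 / 1205 = 0.1228.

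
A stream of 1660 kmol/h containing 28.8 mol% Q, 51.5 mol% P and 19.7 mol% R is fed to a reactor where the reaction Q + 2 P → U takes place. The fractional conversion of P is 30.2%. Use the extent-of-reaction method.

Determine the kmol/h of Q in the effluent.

349 kmol/h

P reacted = 0.302 × 854.9 = 258.2 kmol/h; ν_P = −2, so ξ = 258.2/2 = 129.1 kmol/h.
Outlet amounts (n = n₀ + ν ξ):
  Q: 478.1 − 1(129.1) = 349
  P: 854.9 − 2(129.1) = 596.7
  U: 0 + 1(129.1) = 129.1
  R: 327 (inert)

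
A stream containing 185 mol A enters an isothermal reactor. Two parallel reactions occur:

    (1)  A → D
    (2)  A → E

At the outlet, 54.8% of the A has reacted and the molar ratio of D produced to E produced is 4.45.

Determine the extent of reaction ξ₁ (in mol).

ξ₁ = 82.8 mol

Conversion of A: A consumed = 0.548 × 185 = 101.4 mol = 1ξ₁ + 1ξ₂.
Selectivity: 1ξ₁ / (1ξ₂) = 4.45 → ξ₁ = 4.45 ξ₂.
Substitute: (1·4.45 + 1) ξ₂ = 101.4 → ξ₂ = 18.6 mol, ξ₁ = 82.78 mol.
Outlet amounts (n = n₀ + Σ ν·ξ):
  A: 185 − 1(82.78) − 1(18.6) = 83.62
  D: 0 + 1(82.78) = 82.78
  E: 0 + 1(18.6) = 18.6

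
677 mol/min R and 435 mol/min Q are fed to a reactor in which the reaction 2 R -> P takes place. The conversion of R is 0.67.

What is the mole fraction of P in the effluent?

0.256

R reacted = 0.67 × 677 = 453.6 mol/min; ν_R = −2, so ξ = 453.6/2 = 226.8 mol/min.
Outlet amounts (n = n₀ + ν ξ):
  R: 677 − 2(226.8) = 223.4
  P: 0 + 1(226.8) = 226.8
  Q: 435 (inert)
Total out = 885.2 mol/min; y_P = 226.8 / 885.2 = 0.2562.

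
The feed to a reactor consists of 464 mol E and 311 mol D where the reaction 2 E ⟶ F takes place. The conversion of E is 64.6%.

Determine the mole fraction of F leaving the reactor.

0.24

E reacted = 0.646 × 464 = 299.7 mol; ν_E = −2, so ξ = 299.7/2 = 149.9 mol.
Outlet amounts (n = n₀ + ν ξ):
  E: 464 − 2(149.9) = 164.3
  F: 0 + 1(149.9) = 149.9
  D: 311 (inert)
Total out = 625.1 mol; y_F = 149.9 / 625.1 = 0.2397.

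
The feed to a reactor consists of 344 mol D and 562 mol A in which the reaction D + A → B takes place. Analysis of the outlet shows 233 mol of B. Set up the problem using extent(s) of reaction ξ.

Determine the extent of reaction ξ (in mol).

ξ = 233 mol

For B: n = n₀ + 1ξ → 233 = 0 + 1ξ, giving ξ = 233 mol.
Outlet amounts (n = n₀ + ν ξ):
  D: 344 − 1(233) = 111
  A: 562 − 1(233) = 329
  B: 0 + 1(233) = 233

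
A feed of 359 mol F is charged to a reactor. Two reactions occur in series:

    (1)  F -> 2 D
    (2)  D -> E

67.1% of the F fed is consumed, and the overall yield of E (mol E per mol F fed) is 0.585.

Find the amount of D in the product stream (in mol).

272 mol

Conversion of F: F consumed = 1ξ₁ = 0.671 × 359 → ξ₁ = 240.9 mol.
Yield of E: 1ξ₂ / 359 = 0.585 → ξ₂ = 210 mol.
Outlet amounts (n = n₀ + Σ ν·ξ):
  F: 359 − 1(240.9) = 118.1
  D: 0 + 2(240.9) − 1(210) = 271.8
  E: 0 + 1(210) = 210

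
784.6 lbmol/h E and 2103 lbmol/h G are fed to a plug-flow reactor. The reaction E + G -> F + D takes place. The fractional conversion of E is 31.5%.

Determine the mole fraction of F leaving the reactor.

0.0856

E reacted = 0.315 × 784.6 = 247.1 lbmol/h; ν_E = −1, so ξ = 247.1/1 = 247.1 lbmol/h.
Outlet amounts (n = n₀ + ν ξ):
  E: 784.6 − 1(247.1) = 537.5
  G: 2103 − 1(247.1) = 1856
  F: 0 + 1(247.1) = 247.1
  D: 0 + 1(247.1) = 247.1
Total out = 2888 lbmol/h; y_F = 247.1 / 2888 = 0.08559.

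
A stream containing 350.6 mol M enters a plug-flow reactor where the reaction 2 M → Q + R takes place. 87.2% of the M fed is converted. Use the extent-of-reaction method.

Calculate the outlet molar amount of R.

M reacted = 0.872 × 350.6 = 305.7 mol; ν_M = −2, so ξ = 305.7/2 = 152.9 mol.
Outlet amounts (n = n₀ + ν ξ):
  M: 350.6 − 2(152.9) = 44.88
  Q: 0 + 1(152.9) = 152.9
  R: 0 + 1(152.9) = 152.9

153 mol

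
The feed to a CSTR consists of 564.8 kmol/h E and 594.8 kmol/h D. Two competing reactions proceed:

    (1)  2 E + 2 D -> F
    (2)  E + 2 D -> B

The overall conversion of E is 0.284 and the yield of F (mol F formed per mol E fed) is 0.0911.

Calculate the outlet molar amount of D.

Yield of F: 1ξ₁ / 564.8 = 0.0911 → ξ₁ = 51.45 kmol/h.
Conversion of E: 2ξ₁ + 1ξ₂ = 0.284 × 564.8 = 160.4 → ξ₂ = 57.5 kmol/h.
Outlet amounts (n = n₀ + Σ ν·ξ):
  E: 564.8 − 2(51.45) − 1(57.5) = 404.4
  D: 594.8 − 2(51.45) − 2(57.5) = 376.9
  F: 0 + 1(51.45) = 51.45
  B: 0 + 1(57.5) = 57.5

377 kmol/h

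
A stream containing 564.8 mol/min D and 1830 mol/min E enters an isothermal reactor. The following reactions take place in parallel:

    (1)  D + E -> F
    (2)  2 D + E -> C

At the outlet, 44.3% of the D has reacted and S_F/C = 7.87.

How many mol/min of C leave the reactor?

Conversion of D: D consumed = 0.443 × 564.8 = 250.2 mol/min = 1ξ₁ + 2ξ₂.
Selectivity: 1ξ₁ / (1ξ₂) = 7.87 → ξ₁ = 7.87 ξ₂.
Substitute: (1·7.87 + 2) ξ₂ = 250.2 → ξ₂ = 25.35 mol/min, ξ₁ = 199.5 mol/min.
Outlet amounts (n = n₀ + Σ ν·ξ):
  D: 564.8 − 1(199.5) − 2(25.35) = 314.6
  E: 1830 − 1(199.5) − 1(25.35) = 1605
  F: 0 + 1(199.5) = 199.5
  C: 0 + 1(25.35) = 25.35

25.4 mol/min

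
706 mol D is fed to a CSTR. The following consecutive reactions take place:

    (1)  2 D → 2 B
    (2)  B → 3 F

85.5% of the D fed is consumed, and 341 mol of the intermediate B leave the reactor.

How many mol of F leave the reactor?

788 mol

Conversion of D: D consumed = 2ξ₁ = 0.855 × 706 → ξ₁ = 301.8 mol.
B balance: n_B = 0 + 2ξ₁ − 1ξ₂ = 341 → ξ₂ = (2·301.8 − 341)/1 = 262.6 mol.
Outlet amounts (n = n₀ + Σ ν·ξ):
  D: 706 − 2(301.8) = 102.4
  B: 0 + 2(301.8) − 1(262.6) = 341
  F: 0 + 3(262.6) = 787.9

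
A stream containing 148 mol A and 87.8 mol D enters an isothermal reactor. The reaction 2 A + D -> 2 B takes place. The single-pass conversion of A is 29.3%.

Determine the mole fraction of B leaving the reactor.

0.203

A reacted = 0.293 × 148 = 43.36 mol; ν_A = −2, so ξ = 43.36/2 = 21.68 mol.
Outlet amounts (n = n₀ + ν ξ):
  A: 148 − 2(21.68) = 104.6
  D: 87.8 − 1(21.68) = 66.12
  B: 0 + 2(21.68) = 43.36
Total out = 214.1 mol; y_B = 43.36 / 214.1 = 0.2025.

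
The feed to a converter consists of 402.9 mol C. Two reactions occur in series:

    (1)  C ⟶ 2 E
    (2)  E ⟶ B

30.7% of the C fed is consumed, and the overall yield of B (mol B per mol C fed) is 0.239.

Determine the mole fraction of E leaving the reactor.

Conversion of C: C consumed = 1ξ₁ = 0.307 × 402.9 → ξ₁ = 123.7 mol.
Yield of B: 1ξ₂ / 402.9 = 0.239 → ξ₂ = 96.29 mol.
Outlet amounts (n = n₀ + Σ ν·ξ):
  C: 402.9 − 1(123.7) = 279.2
  E: 0 + 2(123.7) − 1(96.29) = 151.1
  B: 0 + 1(96.29) = 96.29
Total out = 526.6 mol; y_E = 151.1 / 526.6 = 0.2869.

0.287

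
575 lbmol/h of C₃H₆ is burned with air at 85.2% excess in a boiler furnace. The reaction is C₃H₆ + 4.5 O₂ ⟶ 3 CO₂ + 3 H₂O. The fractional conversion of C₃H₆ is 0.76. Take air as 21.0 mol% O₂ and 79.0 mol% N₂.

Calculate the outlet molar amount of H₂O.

Stoichiometric O₂ = 4.5 × 575 = 2588 lbmol/h; O₂ fed = 2588 × 1.852 = 4792 lbmol/h.
N₂ fed = 4792 × 79/21 = 18030 lbmol/h.
Fuel reacted = 0.76 × 575 → ξ = 437 lbmol/h.
Outlet (n = n₀ + ν ξ):
  C₃H₆: 575 − 1(437) = 138
  O₂: 4792 − 4.5(437) = 2826
  N₂: 18030 (inert)
  CO₂: 0 + 3(437) = 1311
  H₂O: 0 + 3(437) = 1311

1310 lbmol/h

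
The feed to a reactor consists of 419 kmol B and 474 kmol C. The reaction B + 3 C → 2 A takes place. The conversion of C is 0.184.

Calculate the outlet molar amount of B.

C reacted = 0.184 × 474 = 87.22 kmol; ν_C = −3, so ξ = 87.22/3 = 29.07 kmol.
Outlet amounts (n = n₀ + ν ξ):
  B: 419 − 1(29.07) = 389.9
  C: 474 − 3(29.07) = 386.8
  A: 0 + 2(29.07) = 58.14

390 kmol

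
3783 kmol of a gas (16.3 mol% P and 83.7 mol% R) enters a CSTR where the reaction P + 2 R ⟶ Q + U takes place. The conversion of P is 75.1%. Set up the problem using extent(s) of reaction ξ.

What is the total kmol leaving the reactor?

P reacted = 0.751 × 616.6 = 463.1 kmol; ν_P = −1, so ξ = 463.1/1 = 463.1 kmol.
Outlet amounts (n = n₀ + ν ξ):
  P: 616.6 − 1(463.1) = 153.5
  R: 3166 − 2(463.1) = 2240
  Q: 0 + 1(463.1) = 463.1
  U: 0 + 1(463.1) = 463.1
Total out = 153.5 + 2240 + 463.1 + 463.1 = 3320 kmol.

3320 kmol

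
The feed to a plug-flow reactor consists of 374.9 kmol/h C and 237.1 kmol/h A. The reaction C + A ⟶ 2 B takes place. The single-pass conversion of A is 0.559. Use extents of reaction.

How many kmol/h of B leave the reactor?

A reacted = 0.559 × 237.1 = 132.5 kmol/h; ν_A = −1, so ξ = 132.5/1 = 132.5 kmol/h.
Outlet amounts (n = n₀ + ν ξ):
  C: 374.9 − 1(132.5) = 242.4
  A: 237.1 − 1(132.5) = 104.6
  B: 0 + 2(132.5) = 265.1

265 kmol/h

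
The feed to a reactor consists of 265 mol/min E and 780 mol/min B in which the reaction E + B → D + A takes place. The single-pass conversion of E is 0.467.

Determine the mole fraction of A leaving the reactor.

E reacted = 0.467 × 265 = 123.8 mol/min; ν_E = −1, so ξ = 123.8/1 = 123.8 mol/min.
Outlet amounts (n = n₀ + ν ξ):
  E: 265 − 1(123.8) = 141.2
  B: 780 − 1(123.8) = 656.2
  D: 0 + 1(123.8) = 123.8
  A: 0 + 1(123.8) = 123.8
Total out = 1045 mol/min; y_A = 123.8 / 1045 = 0.1184.

0.118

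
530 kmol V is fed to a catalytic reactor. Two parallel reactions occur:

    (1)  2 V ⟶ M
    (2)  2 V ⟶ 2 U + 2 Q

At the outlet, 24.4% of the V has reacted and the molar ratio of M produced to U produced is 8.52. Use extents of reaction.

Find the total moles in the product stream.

476 kmol

Conversion of V: V consumed = 0.244 × 530 = 129.3 kmol = 2ξ₁ + 2ξ₂.
Selectivity: 1ξ₁ / (2ξ₂) = 8.52 → ξ₁ = 17.04 ξ₂.
Substitute: (2·17.04 + 2) ξ₂ = 129.3 → ξ₂ = 3.584 kmol, ξ₁ = 61.08 kmol.
Outlet amounts (n = n₀ + Σ ν·ξ):
  V: 530 − 2(61.08) − 2(3.584) = 400.7
  M: 0 + 1(61.08) = 61.08
  U: 0 + 2(3.584) = 7.169
  Q: 0 + 2(3.584) = 7.169
Total out = 400.7 + 61.08 + 7.169 + 7.169 = 476.1 kmol.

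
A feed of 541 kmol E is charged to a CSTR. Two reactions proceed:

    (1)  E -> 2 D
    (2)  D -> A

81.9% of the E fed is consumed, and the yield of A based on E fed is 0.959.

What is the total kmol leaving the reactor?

984 kmol

Conversion of E: E consumed = 1ξ₁ = 0.819 × 541 → ξ₁ = 443.1 kmol.
Yield of A: 1ξ₂ / 541 = 0.959 → ξ₂ = 518.8 kmol.
Outlet amounts (n = n₀ + Σ ν·ξ):
  E: 541 − 1(443.1) = 97.92
  D: 0 + 2(443.1) − 1(518.8) = 367.3
  A: 0 + 1(518.8) = 518.8
Total out = 97.92 + 367.3 + 518.8 = 984.1 kmol.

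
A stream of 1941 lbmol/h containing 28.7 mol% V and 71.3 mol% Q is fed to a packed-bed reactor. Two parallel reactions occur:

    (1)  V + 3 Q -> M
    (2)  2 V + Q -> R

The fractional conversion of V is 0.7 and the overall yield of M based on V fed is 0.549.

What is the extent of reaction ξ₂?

ξ₂ = 42.1 lbmol/h

Yield of M: 1ξ₁ / 557.1 = 0.549 → ξ₁ = 305.8 lbmol/h.
Conversion of V: 1ξ₁ + 2ξ₂ = 0.7 × 557.1 = 389.9 → ξ₂ = 42.06 lbmol/h.
Outlet amounts (n = n₀ + Σ ν·ξ):
  V: 557.1 − 1(305.8) − 2(42.06) = 167.1
  Q: 1384 − 3(305.8) − 1(42.06) = 424.4
  M: 0 + 1(305.8) = 305.8
  R: 0 + 1(42.06) = 42.06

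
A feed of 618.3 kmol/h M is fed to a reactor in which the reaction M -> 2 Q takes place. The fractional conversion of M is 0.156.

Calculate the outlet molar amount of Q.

193 kmol/h

M reacted = 0.156 × 618.3 = 96.45 kmol/h; ν_M = −1, so ξ = 96.45/1 = 96.45 kmol/h.
Outlet amounts (n = n₀ + ν ξ):
  M: 618.3 − 1(96.45) = 521.8
  Q: 0 + 2(96.45) = 192.9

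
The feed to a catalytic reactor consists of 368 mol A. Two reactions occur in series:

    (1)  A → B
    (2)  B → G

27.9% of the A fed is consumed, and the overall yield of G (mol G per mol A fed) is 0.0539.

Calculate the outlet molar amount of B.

82.8 mol

Conversion of A: A consumed = 1ξ₁ = 0.279 × 368 → ξ₁ = 102.7 mol.
Yield of G: 1ξ₂ / 368 = 0.0539 → ξ₂ = 19.84 mol.
Outlet amounts (n = n₀ + Σ ν·ξ):
  A: 368 − 1(102.7) = 265.3
  B: 0 + 1(102.7) − 1(19.84) = 82.84
  G: 0 + 1(19.84) = 19.84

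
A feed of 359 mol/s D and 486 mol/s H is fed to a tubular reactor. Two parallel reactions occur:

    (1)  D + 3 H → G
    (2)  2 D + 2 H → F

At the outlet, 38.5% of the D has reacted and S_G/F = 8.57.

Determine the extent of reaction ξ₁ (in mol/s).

ξ₁ = 112 mol/s

Conversion of D: D consumed = 0.385 × 359 = 138.2 mol/s = 1ξ₁ + 2ξ₂.
Selectivity: 1ξ₁ / (1ξ₂) = 8.57 → ξ₁ = 8.57 ξ₂.
Substitute: (1·8.57 + 2) ξ₂ = 138.2 → ξ₂ = 13.08 mol/s, ξ₁ = 112.1 mol/s.
Outlet amounts (n = n₀ + Σ ν·ξ):
  D: 359 − 1(112.1) − 2(13.08) = 220.8
  H: 486 − 3(112.1) − 2(13.08) = 123.7
  G: 0 + 1(112.1) = 112.1
  F: 0 + 1(13.08) = 13.08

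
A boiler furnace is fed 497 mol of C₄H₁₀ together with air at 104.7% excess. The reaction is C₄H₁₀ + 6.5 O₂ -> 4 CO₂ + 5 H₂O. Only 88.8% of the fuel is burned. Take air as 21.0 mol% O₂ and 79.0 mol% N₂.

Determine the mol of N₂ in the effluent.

24900 mol

Stoichiometric O₂ = 6.5 × 497 = 3230 mol; O₂ fed = 3230 × 2.047 = 6613 mol.
N₂ fed = 6613 × 79/21 = 24880 mol.
Fuel reacted = 0.888 × 497 → ξ = 441.3 mol.
Outlet (n = n₀ + ν ξ):
  C₄H₁₀: 497 − 1(441.3) = 55.66
  O₂: 6613 − 6.5(441.3) = 3744
  N₂: 24880 (inert)
  CO₂: 0 + 4(441.3) = 1765
  H₂O: 0 + 5(441.3) = 2207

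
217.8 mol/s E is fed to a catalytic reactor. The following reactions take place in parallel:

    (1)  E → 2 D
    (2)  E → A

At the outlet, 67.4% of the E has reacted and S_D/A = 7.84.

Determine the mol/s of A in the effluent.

Conversion of E: E consumed = 0.674 × 217.8 = 146.8 mol/s = 1ξ₁ + 1ξ₂.
Selectivity: 2ξ₁ / (1ξ₂) = 7.84 → ξ₁ = 3.92 ξ₂.
Substitute: (1·3.92 + 1) ξ₂ = 146.8 → ξ₂ = 29.84 mol/s, ξ₁ = 117 mol/s.
Outlet amounts (n = n₀ + Σ ν·ξ):
  E: 217.8 − 1(117) − 1(29.84) = 71
  D: 0 + 2(117) = 233.9
  A: 0 + 1(29.84) = 29.84

29.8 mol/s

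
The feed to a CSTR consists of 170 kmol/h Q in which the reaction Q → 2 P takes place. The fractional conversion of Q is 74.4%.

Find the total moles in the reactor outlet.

Q reacted = 0.744 × 170 = 126.5 kmol/h; ν_Q = −1, so ξ = 126.5/1 = 126.5 kmol/h.
Outlet amounts (n = n₀ + ν ξ):
  Q: 170 − 1(126.5) = 43.52
  P: 0 + 2(126.5) = 253
Total out = 43.52 + 253 = 296.5 kmol/h.

296 kmol/h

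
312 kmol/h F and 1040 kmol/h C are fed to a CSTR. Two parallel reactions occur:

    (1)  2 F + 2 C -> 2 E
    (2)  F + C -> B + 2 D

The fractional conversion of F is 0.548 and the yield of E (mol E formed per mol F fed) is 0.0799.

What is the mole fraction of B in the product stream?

0.0991

Yield of E: 2ξ₁ / 312 = 0.0799 → ξ₁ = 12.46 kmol/h.
Conversion of F: 2ξ₁ + 1ξ₂ = 0.548 × 312 = 171 → ξ₂ = 146 kmol/h.
Outlet amounts (n = n₀ + Σ ν·ξ):
  F: 312 − 2(12.46) − 1(146) = 141
  C: 1040 − 2(12.46) − 1(146) = 869
  E: 0 + 2(12.46) = 24.93
  B: 0 + 1(146) = 146
  D: 0 + 2(146) = 292.1
Total out = 1473 kmol/h; y_B = 146 / 1473 = 0.09914.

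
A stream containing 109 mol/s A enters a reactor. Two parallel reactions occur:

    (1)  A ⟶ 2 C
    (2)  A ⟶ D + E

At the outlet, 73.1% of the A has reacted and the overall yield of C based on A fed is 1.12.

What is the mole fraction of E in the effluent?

0.0988

Yield of C: 2ξ₁ / 109 = 1.12 → ξ₁ = 61.04 mol/s.
Conversion of A: 1ξ₁ + 1ξ₂ = 0.731 × 109 = 79.68 → ξ₂ = 18.64 mol/s.
Outlet amounts (n = n₀ + Σ ν·ξ):
  A: 109 − 1(61.04) − 1(18.64) = 29.32
  C: 0 + 2(61.04) = 122.1
  D: 0 + 1(18.64) = 18.64
  E: 0 + 1(18.64) = 18.64
Total out = 188.7 mol/s; y_E = 18.64 / 188.7 = 0.09879.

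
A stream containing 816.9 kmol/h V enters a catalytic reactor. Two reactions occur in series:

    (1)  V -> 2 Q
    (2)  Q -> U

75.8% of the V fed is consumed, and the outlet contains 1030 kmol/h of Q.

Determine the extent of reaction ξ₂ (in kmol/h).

Conversion of V: V consumed = 1ξ₁ = 0.758 × 816.9 → ξ₁ = 619.2 kmol/h.
Q balance: n_Q = 0 + 2ξ₁ − 1ξ₂ = 1030 → ξ₂ = (2·619.2 − 1030)/1 = 208.4 kmol/h.
Outlet amounts (n = n₀ + Σ ν·ξ):
  V: 816.9 − 1(619.2) = 197.7
  Q: 0 + 2(619.2) − 1(208.4) = 1030
  U: 0 + 1(208.4) = 208.4

ξ₂ = 208 kmol/h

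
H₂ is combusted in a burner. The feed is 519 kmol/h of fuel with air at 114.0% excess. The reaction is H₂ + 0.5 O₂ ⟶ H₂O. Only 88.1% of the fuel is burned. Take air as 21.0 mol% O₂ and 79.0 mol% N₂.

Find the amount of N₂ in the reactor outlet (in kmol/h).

2090 kmol/h

Stoichiometric O₂ = 0.5 × 519 = 259.5 kmol/h; O₂ fed = 259.5 × 2.140 = 555.3 kmol/h.
N₂ fed = 555.3 × 79/21 = 2089 kmol/h.
Fuel reacted = 0.881 × 519 → ξ = 457.2 kmol/h.
Outlet (n = n₀ + ν ξ):
  H₂: 519 − 1(457.2) = 61.76
  O₂: 555.3 − 0.5(457.2) = 326.7
  N₂: 2089 (inert)
  H₂O: 0 + 1(457.2) = 457.2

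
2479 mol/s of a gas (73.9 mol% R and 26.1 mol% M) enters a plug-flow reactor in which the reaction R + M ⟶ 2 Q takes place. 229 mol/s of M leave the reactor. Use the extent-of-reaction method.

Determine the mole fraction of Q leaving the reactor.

For M: n = n₀ − 1ξ → 229 = 647 − 1ξ, giving ξ = 418 mol/s.
Outlet amounts (n = n₀ + ν ξ):
  R: 1832 − 1(418) = 1414
  M: 647 − 1(418) = 229
  Q: 0 + 2(418) = 836
Total out = 2479 mol/s; y_Q = 836 / 2479 = 0.3372.

0.337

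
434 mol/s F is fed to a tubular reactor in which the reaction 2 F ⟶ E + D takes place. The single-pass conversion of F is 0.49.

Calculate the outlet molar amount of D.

F reacted = 0.49 × 434 = 212.7 mol/s; ν_F = −2, so ξ = 212.7/2 = 106.3 mol/s.
Outlet amounts (n = n₀ + ν ξ):
  F: 434 − 2(106.3) = 221.3
  E: 0 + 1(106.3) = 106.3
  D: 0 + 1(106.3) = 106.3

106 mol/s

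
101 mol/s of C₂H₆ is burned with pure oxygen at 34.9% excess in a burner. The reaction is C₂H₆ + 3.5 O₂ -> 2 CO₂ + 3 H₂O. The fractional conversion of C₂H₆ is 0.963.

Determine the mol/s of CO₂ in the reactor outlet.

195 mol/s

Stoichiometric O₂ = 3.5 × 101 = 353.5 mol/s; O₂ fed = 353.5 × 1.349 = 476.9 mol/s.
Fuel reacted = 0.963 × 101 → ξ = 97.26 mol/s.
Outlet (n = n₀ + ν ξ):
  C₂H₆: 101 − 1(97.26) = 3.737
  O₂: 476.9 − 3.5(97.26) = 136.5
  CO₂: 0 + 2(97.26) = 194.5
  H₂O: 0 + 3(97.26) = 291.8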